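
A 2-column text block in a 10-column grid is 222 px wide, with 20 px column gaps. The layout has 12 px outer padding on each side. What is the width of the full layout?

2 columns + 1 column gap: 2c + 1·20 = 222.
2c = 222 − 20 = 202, so c = 101 px.
Total width: 2·12 + 10·101 + 9·20 = 1214 px.

1214 px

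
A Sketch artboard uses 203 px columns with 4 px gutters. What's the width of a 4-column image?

4-column span = 4·203 + 3·4 = 824 px.

824 px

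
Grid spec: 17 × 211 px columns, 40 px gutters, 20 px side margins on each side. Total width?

Layout = 2·20 + 17·211 + 16·40 = 40 + 3587 + 640 = 4267 px.

4267 px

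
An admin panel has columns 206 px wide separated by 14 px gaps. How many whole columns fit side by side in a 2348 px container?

Each extra column adds 206 + 14 = 220 px.
(2348 + 14) / 220 = 10.74, so 10 columns fit.

10 columns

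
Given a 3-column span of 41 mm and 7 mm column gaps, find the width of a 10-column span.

153 mm

3 columns + 2 column gaps: 3c + 2·7 = 41.
3c = 41 − 14 = 27, so c = 9 mm.
Span of 10: 10·9 + 9·7 = 90 + 63 = 153 mm.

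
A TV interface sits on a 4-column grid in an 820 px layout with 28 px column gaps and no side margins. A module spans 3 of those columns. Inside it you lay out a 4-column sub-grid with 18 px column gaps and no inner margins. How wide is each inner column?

138.5 px

4 columns + 3 column gaps: 4c + 3·28 = 820.
4c = 820 − 84 = 736, so c = 184 px.
3 columns plus 2 column gaps: 552 + 56 = 608 px.
608 − 3·18 = 554; ÷4 gives d = 138.5 px.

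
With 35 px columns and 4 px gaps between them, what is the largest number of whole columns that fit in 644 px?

16 columns

k columns need k·35 + (k−1)·4 = k·39 − 4.
k·39 − 4 ≤ 644 → k ≤ 648 / 39 ≈ 16.62, so k = 16.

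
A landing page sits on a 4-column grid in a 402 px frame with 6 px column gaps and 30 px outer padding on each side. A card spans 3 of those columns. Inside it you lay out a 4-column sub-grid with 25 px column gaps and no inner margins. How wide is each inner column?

Inside the margins: 402 − 60 = 342 px.
Subtracting 3 column gaps of 6 leaves 324 for 4 columns, so c = 81 px.
3-column span = 3·81 + 2·6 = 255 px.
4 columns + 3 column gaps: 4d + 3·25 = 255.
4d = 255 − 75 = 180, so d = 45 px.

45 px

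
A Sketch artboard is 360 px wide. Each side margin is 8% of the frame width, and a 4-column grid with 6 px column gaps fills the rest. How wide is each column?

Each margin = 8% of 360 = 28.8 px; content = 360 − 2·28.8 = 302.4 px.
302.4 − 3·6 = 284.4; ÷4 gives c = 71.1 px.

71.1 px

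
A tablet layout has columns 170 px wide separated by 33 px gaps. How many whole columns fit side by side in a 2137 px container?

10 columns: 10·170 + 9·33 = 1997 px ≤ 2137.
11 columns: 2200 px > 2137. So 10.

10 columns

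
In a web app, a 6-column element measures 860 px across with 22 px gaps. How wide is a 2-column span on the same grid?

272 px

Subtracting 5 gaps of 22 leaves 750 for 6 columns, so c = 125 px.
2-column span = 2·125 + 1·22 = 272 px.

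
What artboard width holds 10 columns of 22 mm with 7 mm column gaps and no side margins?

Artboard = 10·22 + 9·7 = 220 + 63 = 283 mm.

283 mm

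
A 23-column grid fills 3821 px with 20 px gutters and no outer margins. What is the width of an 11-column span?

1817 px

3821 − 22·20 = 3381; ÷23 gives c = 147 px.
11-column span = 11·147 + 10·20 = 1817 px.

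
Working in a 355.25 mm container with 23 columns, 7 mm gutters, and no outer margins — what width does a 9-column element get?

23 columns + 22 gutters: 23c + 22·7 = 355.25.
23c = 355.25 − 154 = 201.25, so c = 8.75 mm.
Span of 9: 9·8.75 + 8·7 = 78.75 + 56 = 134.75 mm.

134.75 mm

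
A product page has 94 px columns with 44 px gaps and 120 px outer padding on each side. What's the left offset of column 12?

1638 px

Each column+gutter stride is 138 px; 11 of them past the 120 px margin is 120 + 1518 = 1638 px.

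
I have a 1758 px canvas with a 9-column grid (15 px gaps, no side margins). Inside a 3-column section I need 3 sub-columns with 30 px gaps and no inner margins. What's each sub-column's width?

9 columns + 8 gaps: 9c + 8·15 = 1758.
9c = 1758 − 120 = 1638, so c = 182 px.
Span of 3: 3·182 + 2·15 = 546 + 30 = 576 px.
3 columns + 2 gaps: 3d + 2·30 = 576.
3d = 576 − 60 = 516, so d = 172 px.

172 px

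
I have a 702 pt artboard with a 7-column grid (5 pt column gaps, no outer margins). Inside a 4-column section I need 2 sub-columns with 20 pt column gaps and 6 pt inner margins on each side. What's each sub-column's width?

183.5 pt

7 columns + 6 column gaps: 7c + 6·5 = 702.
7c = 702 − 30 = 672, so c = 96 pt.
4-column span = 4·96 + 3·5 = 399 pt.
Inner content = 399 − 2·6 = 387 pt.
2d + 1·20 = 387 → 2d = 367 → d = 183.5 pt.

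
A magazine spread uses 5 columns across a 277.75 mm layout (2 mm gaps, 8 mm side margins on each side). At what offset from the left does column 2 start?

Inside the margins: 277.75 − 16 = 261.75 mm.
5c + 4·2 = 261.75 → 5c = 253.75 → c = 50.75 mm.
Each column+gutter stride is 52.75 mm; 1 of them past the 8 mm margin is 8 + 52.75 = 60.75 mm.

60.75 mm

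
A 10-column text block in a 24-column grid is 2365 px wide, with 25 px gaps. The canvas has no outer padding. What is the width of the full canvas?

10 columns + 9 gaps: 10c + 9·25 = 2365.
10c = 2365 − 225 = 2140, so c = 214 px.
Summing: 5136 + 575 = 5711 px.

5711 px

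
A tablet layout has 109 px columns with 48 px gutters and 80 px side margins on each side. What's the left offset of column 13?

Each column+gutter stride is 157 px; 12 of them past the 80 px margin is 80 + 1884 = 1964 px.

1964 px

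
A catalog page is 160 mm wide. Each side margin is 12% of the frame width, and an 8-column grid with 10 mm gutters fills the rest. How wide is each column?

6.45 mm

Margins: 12% × 160 = 19.2 mm each, so content = 160 − 38.4 = 121.6 mm.
8 columns + 7 gutters: 8c + 7·10 = 121.6.
8c = 121.6 − 70 = 51.6, so c = 6.45 mm.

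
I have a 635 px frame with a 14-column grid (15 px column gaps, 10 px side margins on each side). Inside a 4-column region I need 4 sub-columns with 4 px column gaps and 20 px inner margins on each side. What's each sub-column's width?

Take off 20 px of margins, leaving 615 px.
14 columns + 13 column gaps: 14c + 13·15 = 615.
14c = 615 − 195 = 420, so c = 30 px.
4-column span = 4·30 + 3·15 = 165 px.
Inner content = 165 − 2·20 = 125 px.
4d + 3·4 = 125 → 4d = 113 → d = 28.25 px.

28.25 px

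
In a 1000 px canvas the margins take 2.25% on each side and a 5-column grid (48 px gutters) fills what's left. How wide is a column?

152.6 px

Margins: 2.25% × 1000 = 22.5 px each, so content = 1000 − 45 = 955 px.
Subtracting 4 gutters of 48 leaves 763 for 5 columns, so c = 152.6 px.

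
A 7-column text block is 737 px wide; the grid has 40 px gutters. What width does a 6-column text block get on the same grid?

737 − 6·40 = 497; ÷7 gives c = 71 px.
Span of 6: 6·71 + 5·40 = 426 + 200 = 626 px.

626 px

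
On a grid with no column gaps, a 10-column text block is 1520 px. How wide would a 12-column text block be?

1824 px

With no column gaps, each column is 1520/10 = 152 px.
12-column span = 12·152 = 1824 px.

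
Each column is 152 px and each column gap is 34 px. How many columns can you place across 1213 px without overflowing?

6 columns

6 columns: 6·152 + 5·34 = 1082 px ≤ 1213.
7 columns: 1268 px > 1213. So 6.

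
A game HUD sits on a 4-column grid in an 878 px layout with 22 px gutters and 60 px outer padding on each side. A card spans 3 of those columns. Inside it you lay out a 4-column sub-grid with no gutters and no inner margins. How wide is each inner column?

Take off 120 px of margins, leaving 758 px.
Subtracting 3 gutters of 22 leaves 692 for 4 columns, so c = 173 px.
3 columns plus 2 gutters: 519 + 44 = 563 px.
563 / 4 = 140.75 px per column.

140.75 px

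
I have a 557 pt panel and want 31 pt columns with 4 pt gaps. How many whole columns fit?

16 columns: 16·31 + 15·4 = 556 pt ≤ 557.
17 columns: 591 pt > 557. So 16.

16 columns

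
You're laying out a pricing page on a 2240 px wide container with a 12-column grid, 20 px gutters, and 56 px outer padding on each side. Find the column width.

Subtract both margins: 2240 − 2·56 = 2128 px.
Subtracting 11 gutters of 20 leaves 1908 for 12 columns, so c = 159 px.

159 px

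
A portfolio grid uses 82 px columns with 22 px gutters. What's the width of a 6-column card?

602 px

6-column span = 6·82 + 5·22 = 602 px.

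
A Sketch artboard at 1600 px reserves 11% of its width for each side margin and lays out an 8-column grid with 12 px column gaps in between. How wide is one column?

Margins: 11% × 1600 = 176 px each, so content = 1600 − 352 = 1248 px.
8 columns + 7 column gaps: 8c + 7·12 = 1248.
8c = 1248 − 84 = 1164, so c = 145.5 px.

145.5 px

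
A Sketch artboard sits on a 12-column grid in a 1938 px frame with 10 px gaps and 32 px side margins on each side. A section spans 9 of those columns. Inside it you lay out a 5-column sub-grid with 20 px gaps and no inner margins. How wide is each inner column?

264.6 px

Take off 64 px of margins, leaving 1874 px.
12c + 11·10 = 1874 → 12c = 1764 → c = 147 px.
9-column span = 9·147 + 8·10 = 1403 px.
5d + 4·20 = 1403 → 5d = 1323 → d = 264.6 px.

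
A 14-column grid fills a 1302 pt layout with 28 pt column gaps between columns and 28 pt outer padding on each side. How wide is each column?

Subtract both margins: 1302 − 2·28 = 1246 pt.
14c + 13·28 = 1246 → 14c = 882 → c = 63 pt.

63 pt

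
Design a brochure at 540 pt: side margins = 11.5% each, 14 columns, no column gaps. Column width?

540 × (1 − 2·11.5%) = 540 × 77% = 415.8 pt for the columns.
With no column gaps, each column is 415.8/14 = 29.7 pt.

29.7 pt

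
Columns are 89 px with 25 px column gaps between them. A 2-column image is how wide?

Span of 2: 2·89 + 1·25 = 178 + 25 = 203 px.

203 px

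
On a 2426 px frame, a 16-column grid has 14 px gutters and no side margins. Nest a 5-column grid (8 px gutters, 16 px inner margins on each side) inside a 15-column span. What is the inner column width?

441.9 px

16 columns + 15 gutters: 16c + 15·14 = 2426.
16c = 2426 − 210 = 2216, so c = 138.5 px.
Span of 15: 15·138.5 + 14·14 = 2077.5 + 196 = 2273.5 px.
Inner content = 2273.5 − 2·16 = 2241.5 px.
Subtracting 4 gutters of 8 leaves 2209.5 for 5 columns, so d = 441.9 px.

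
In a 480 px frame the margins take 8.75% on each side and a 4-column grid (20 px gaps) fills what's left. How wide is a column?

84 px

Margins: 8.75% × 480 = 42 px each, so content = 480 − 84 = 396 px.
4 columns + 3 gaps: 4c + 3·20 = 396.
4c = 396 − 60 = 336, so c = 84 px.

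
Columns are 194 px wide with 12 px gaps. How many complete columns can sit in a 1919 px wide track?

9 columns: 9·194 + 8·12 = 1842 px ≤ 1919.
10 columns: 2048 px > 1919. So 9.

9 columns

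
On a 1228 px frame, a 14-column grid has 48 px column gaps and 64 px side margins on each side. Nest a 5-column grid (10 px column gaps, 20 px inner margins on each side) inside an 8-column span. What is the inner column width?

105.6 px

Inside the margins: 1228 − 128 = 1100 px.
14c + 13·48 = 1100 → 14c = 476 → c = 34 px.
8-column span = 8·34 + 7·48 = 608 px.
Inner content = 608 − 2·20 = 568 px.
5 columns + 4 column gaps: 5d + 4·10 = 568.
5d = 568 − 40 = 528, so d = 105.6 px.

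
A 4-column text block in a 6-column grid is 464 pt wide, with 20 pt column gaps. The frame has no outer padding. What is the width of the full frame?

706 pt

4c + 3·20 = 464 → 4c = 404 → c = 101 pt.
Frame = 6·101 + 5·20 = 606 + 100 = 706 pt.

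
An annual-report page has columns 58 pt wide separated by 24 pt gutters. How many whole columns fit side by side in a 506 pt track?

6 columns

6 columns: 6·58 + 5·24 = 468 pt ≤ 506.
7 columns: 550 pt > 506. So 6.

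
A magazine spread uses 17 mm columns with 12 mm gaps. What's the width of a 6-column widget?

Span of 6: 6·17 + 5·12 = 102 + 60 = 162 mm.

162 mm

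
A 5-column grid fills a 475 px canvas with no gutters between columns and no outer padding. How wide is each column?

95 px

5c = 475 → c = 95 px.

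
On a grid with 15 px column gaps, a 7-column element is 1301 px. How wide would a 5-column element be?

925 px

1301 − 6·15 = 1211; ÷7 gives c = 173 px.
5 columns plus 4 column gaps: 865 + 60 = 925 px.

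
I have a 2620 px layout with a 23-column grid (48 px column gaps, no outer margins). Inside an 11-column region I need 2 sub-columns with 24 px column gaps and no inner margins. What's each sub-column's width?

602 px

Subtracting 22 column gaps of 48 leaves 1564 for 23 columns, so c = 68 px.
11 columns plus 10 column gaps: 748 + 480 = 1228 px.
2 columns + 1 column gap: 2d + 1·24 = 1228.
2d = 1228 − 24 = 1204, so d = 602 px.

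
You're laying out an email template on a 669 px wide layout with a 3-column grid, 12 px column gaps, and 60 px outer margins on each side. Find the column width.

175 px

Take off 120 px of margins, leaving 549 px.
549 − 2·12 = 525; ÷3 gives c = 175 px.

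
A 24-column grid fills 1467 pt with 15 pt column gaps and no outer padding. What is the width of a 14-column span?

849.5 pt

24c + 23·15 = 1467 → 24c = 1122 → c = 46.75 pt.
Span of 14: 14·46.75 + 13·15 = 654.5 + 195 = 849.5 pt.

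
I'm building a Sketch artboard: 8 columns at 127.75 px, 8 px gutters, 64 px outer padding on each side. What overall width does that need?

1206 px

Adding margins, columns and gutters: 128 + 1022 + 56 = 1206 px.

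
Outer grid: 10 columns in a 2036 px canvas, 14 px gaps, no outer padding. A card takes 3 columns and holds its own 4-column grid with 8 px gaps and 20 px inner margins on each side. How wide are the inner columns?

134.25 px

2036 − 9·14 = 1910; ÷10 gives c = 191 px.
3-column span = 3·191 + 2·14 = 601 px.
Inner content = 601 − 2·20 = 561 px.
4 columns + 3 gaps: 4d + 3·8 = 561.
4d = 561 − 24 = 537, so d = 134.25 px.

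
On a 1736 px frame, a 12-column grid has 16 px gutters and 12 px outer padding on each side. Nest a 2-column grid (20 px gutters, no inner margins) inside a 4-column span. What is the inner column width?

Outer content = 1736 − 2·12 = 1712 px.
12c + 11·16 = 1712 → 12c = 1536 → c = 128 px.
4 columns plus 3 gutters: 512 + 48 = 560 px.
2 columns + 1 gutter: 2d + 1·20 = 560.
2d = 560 − 20 = 540, so d = 270 px.

270 px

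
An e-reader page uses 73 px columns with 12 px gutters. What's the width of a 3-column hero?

Span of 3: 3·73 + 2·12 = 219 + 24 = 243 px.

243 px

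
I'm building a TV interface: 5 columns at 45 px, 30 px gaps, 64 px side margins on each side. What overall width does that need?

473 px

Layout = 2·64 + 5·45 + 4·30 = 128 + 225 + 120 = 473 px.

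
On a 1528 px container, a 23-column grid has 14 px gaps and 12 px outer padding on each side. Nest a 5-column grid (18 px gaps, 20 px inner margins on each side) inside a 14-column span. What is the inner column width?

159.6 px

Subtract both margins: 1528 − 2·12 = 1504 px.
1504 − 22·14 = 1196; ÷23 gives c = 52 px.
14-column span = 14·52 + 13·14 = 910 px.
Inner content = 910 − 2·20 = 870 px.
5d + 4·18 = 870 → 5d = 798 → d = 159.6 px.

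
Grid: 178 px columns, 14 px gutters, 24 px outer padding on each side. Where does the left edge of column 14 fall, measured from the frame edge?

Each column+gutter stride is 192 px; 13 of them past the 24 px margin is 24 + 2496 = 2520 px.

2520 px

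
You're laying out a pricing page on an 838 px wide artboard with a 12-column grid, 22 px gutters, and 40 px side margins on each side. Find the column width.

43 px

Content width = 838 − 2·40 = 758 px.
12c + 11·22 = 758 → 12c = 516 → c = 43 px.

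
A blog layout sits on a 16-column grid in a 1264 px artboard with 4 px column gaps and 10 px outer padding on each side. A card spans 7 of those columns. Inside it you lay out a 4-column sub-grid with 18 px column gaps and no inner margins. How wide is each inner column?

122 px

Outer content = 1264 − 2·10 = 1244 px.
16 columns + 15 column gaps: 16c + 15·4 = 1244.
16c = 1244 − 60 = 1184, so c = 74 px.
Span of 7: 7·74 + 6·4 = 518 + 24 = 542 px.
542 − 3·18 = 488; ÷4 gives d = 122 px.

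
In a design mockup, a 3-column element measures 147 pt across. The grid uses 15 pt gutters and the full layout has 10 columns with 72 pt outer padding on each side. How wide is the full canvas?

669 pt

3 columns + 2 gutters: 3c + 2·15 = 147.
3c = 147 − 30 = 117, so c = 39 pt.
Total width: 2·72 + 10·39 + 9·15 = 669 pt.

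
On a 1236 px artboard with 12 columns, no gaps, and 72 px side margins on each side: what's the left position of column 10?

891 px

Inside the margins: 1236 − 144 = 1092 px.
With no gaps, each column is 1092/12 = 91 px.
Before column 10: the margin + 9 columns + 9 gaps.
Offset = 72 + 9·(91 + 0) = 72 + 819 = 891 px.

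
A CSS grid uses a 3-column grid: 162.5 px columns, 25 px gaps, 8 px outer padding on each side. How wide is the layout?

Layout = 2·8 + 3·162.5 + 2·25 = 16 + 487.5 + 50 = 553.5 px.

553.5 px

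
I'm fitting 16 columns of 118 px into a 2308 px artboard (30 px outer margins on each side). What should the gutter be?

24 px

Take off 60 px of margins, leaving 2248 px.
16·118 + 15g = 2248 → 15g = 360 → g = 24 px.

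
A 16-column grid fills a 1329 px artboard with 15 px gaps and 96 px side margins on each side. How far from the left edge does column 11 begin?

816 px

Content = 1329 − 2·96 = 1137 px.
1137 − 15·15 = 912; ÷16 gives c = 57 px.
Before column 11: the margin + 10 columns + 10 gaps.
Offset = 96 + 10·(57 + 15) = 96 + 720 = 816 px.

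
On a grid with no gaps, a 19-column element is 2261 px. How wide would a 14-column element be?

1666 px

19c = 2261 → c = 119 px.
14-column span = 14·119 = 1666 px.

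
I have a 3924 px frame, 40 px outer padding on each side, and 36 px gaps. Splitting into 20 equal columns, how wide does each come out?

Subtract both margins: 3924 − 2·40 = 3844 px.
20 columns + 19 gaps: 20c + 19·36 = 3844.
20c = 3844 − 684 = 3160, so c = 158 px.

158 px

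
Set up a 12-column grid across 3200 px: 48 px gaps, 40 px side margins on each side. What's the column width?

Take off 80 px of margins, leaving 3120 px.
12c + 11·48 = 3120 → 12c = 2592 → c = 216 px.

216 px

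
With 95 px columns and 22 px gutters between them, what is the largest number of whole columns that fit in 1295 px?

Each extra column adds 95 + 22 = 117 px.
(1295 + 22) / 117 = 11.26, so 11 columns fit.

11 columns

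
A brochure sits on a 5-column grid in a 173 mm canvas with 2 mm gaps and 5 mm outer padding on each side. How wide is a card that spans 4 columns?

Content width = 173 − 2·5 = 163 mm.
5 columns + 4 gaps: 5c + 4·2 = 163.
5c = 163 − 8 = 155, so c = 31 mm.
4-column span = 4·31 + 3·2 = 130 mm.

130 mm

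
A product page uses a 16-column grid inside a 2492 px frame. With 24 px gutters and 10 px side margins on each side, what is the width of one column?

132 px

Inside the margins: 2492 − 20 = 2472 px.
16c + 15·24 = 2472 → 16c = 2112 → c = 132 px.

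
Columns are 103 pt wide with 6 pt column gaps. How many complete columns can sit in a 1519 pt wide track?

13 columns

k columns need k·103 + (k−1)·6 = k·109 − 6.
k·109 − 6 ≤ 1519 → k ≤ 1525 / 109 ≈ 13.99, so k = 13.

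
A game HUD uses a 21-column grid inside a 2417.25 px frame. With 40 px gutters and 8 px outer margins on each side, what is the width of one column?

76.25 px

Subtract both margins: 2417.25 − 2·8 = 2401.25 px.
2401.25 − 20·40 = 1601.25; ÷21 gives c = 76.25 px.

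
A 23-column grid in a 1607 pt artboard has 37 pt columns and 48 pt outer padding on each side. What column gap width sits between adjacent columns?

30 pt

Content width = 1607 − 2·48 = 1511 pt.
23 columns take 23·37 = 851 pt; remaining 660 splits into 22 column gaps.
g = 660 / 22 = 30 pt.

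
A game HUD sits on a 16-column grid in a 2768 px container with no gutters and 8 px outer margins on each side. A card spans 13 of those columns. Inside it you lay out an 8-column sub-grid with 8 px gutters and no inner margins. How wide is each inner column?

Inside the margins: 2768 − 16 = 2752 px.
With no gutters, each column is 2752/16 = 172 px.
With no gutters, 13 columns span 13·172 = 2236 px.
8 columns + 7 gutters: 8d + 7·8 = 2236.
8d = 2236 − 56 = 2180, so d = 272.5 px.

272.5 px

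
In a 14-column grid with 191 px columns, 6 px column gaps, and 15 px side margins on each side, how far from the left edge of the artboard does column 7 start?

1197 px

Before column 7: the margin + 6 columns + 6 column gaps.
Offset = 15 + 6·(191 + 6) = 15 + 1182 = 1197 px.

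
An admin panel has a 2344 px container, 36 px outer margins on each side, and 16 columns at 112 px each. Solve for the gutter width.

Take off 72 px of margins, leaving 2272 px.
16 columns take 16·112 = 1792 px; remaining 480 splits into 15 gutters.
g = 480 / 15 = 32 px.

32 px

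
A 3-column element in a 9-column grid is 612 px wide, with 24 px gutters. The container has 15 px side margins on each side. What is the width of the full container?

1914 px

3 columns + 2 gutters: 3c + 2·24 = 612.
3c = 612 − 48 = 564, so c = 188 px.
Total width: 2·15 + 9·188 + 8·24 = 1914 px.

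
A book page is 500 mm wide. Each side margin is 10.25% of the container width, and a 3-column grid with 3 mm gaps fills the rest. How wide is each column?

Each margin = 10.25% of 500 = 51.25 mm; content = 500 − 2·51.25 = 397.5 mm.
3c + 2·3 = 397.5 → 3c = 391.5 → c = 130.5 mm.

130.5 mm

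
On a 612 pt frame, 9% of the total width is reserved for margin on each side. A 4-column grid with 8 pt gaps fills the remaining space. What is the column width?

119.46 pt

612 × (1 − 2·9%) = 612 × 82% = 501.84 pt for the columns.
4 columns + 3 gaps: 4c + 3·8 = 501.84.
4c = 501.84 − 24 = 477.84, so c = 119.46 pt.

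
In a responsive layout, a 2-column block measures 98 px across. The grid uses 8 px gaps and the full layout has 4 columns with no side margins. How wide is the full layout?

204 px

98 − 1·8 = 90; ÷2 gives c = 45 px.
Layout = 4·45 + 3·8 = 180 + 24 = 204 px.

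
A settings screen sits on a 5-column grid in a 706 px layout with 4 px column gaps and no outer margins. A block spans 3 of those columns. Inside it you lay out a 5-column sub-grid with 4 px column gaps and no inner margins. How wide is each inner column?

81.2 px

Subtracting 4 column gaps of 4 leaves 690 for 5 columns, so c = 138 px.
3-column span = 3·138 + 2·4 = 422 px.
Subtracting 4 column gaps of 4 leaves 406 for 5 columns, so d = 81.2 px.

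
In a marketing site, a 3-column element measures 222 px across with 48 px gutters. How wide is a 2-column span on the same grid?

132 px

3c + 2·48 = 222 → 3c = 126 → c = 42 px.
Span of 2: 2·42 + 1·48 = 84 + 48 = 132 px.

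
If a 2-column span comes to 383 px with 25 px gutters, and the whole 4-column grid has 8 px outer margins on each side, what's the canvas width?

Subtracting 1 gutter of 25 leaves 358 for 2 columns, so c = 179 px.
Canvas = 2·8 + 4·179 + 3·25 = 16 + 716 + 75 = 807 px.

807 px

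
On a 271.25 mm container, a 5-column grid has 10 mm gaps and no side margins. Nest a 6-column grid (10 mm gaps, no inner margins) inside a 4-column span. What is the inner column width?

5 columns + 4 gaps: 5c + 4·10 = 271.25.
5c = 271.25 − 40 = 231.25, so c = 46.25 mm.
Span of 4: 4·46.25 + 3·10 = 185 + 30 = 215 mm.
6d + 5·10 = 215 → 6d = 165 → d = 27.5 mm.

27.5 mm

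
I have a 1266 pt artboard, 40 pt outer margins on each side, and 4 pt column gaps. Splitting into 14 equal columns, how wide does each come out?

Take off 80 pt of margins, leaving 1186 pt.
Subtracting 13 column gaps of 4 leaves 1134 for 14 columns, so c = 81 pt.

81 pt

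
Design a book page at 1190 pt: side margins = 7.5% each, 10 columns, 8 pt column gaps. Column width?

Each margin = 7.5% of 1190 = 89.25 pt; content = 1190 − 2·89.25 = 1011.5 pt.
1011.5 − 9·8 = 939.5; ÷10 gives c = 93.95 pt.

93.95 pt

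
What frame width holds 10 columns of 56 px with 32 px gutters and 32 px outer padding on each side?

912 px

Total width: 2·32 + 10·56 + 9·32 = 912 px.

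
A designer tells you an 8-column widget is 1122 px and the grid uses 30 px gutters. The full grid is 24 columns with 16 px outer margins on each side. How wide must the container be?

8c + 7·30 = 1122 → 8c = 912 → c = 114 px.
Total width: 2·16 + 24·114 + 23·30 = 3458 px.

3458 px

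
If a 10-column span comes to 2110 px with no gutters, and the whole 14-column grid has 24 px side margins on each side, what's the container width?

With no gutters, each column is 2110/10 = 211 px.
Summing: 48 + 2954 = 3002 px.

3002 px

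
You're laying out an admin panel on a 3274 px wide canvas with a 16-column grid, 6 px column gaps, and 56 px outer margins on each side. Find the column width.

Content width = 3274 − 2·56 = 3162 px.
3162 − 15·6 = 3072; ÷16 gives c = 192 px.

192 px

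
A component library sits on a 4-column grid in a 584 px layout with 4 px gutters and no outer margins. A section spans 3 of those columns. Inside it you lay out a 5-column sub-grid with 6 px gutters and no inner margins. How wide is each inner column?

82.6 px

Subtracting 3 gutters of 4 leaves 572 for 4 columns, so c = 143 px.
Span of 3: 3·143 + 2·4 = 429 + 8 = 437 px.
5d + 4·6 = 437 → 5d = 413 → d = 82.6 px.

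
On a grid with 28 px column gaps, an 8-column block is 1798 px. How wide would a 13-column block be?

Subtracting 7 column gaps of 28 leaves 1602 for 8 columns, so c = 200.25 px.
13 columns plus 12 column gaps: 2603.25 + 336 = 2939.25 px.

2939.25 px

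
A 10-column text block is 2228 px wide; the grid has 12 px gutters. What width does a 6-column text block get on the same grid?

10 columns + 9 gutters: 10c + 9·12 = 2228.
10c = 2228 − 108 = 2120, so c = 212 px.
6-column span = 6·212 + 5·12 = 1332 px.

1332 px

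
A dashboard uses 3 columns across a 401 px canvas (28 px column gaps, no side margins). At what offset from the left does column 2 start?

Subtracting 2 column gaps of 28 leaves 345 for 3 columns, so c = 115 px.
Each column+gutter stride is 143 px; with no margin, 1 of them is 143 px.

143 px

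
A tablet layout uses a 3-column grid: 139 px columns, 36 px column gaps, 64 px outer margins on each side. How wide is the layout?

617 px

Adding margins, columns and gutters: 128 + 417 + 72 = 617 px.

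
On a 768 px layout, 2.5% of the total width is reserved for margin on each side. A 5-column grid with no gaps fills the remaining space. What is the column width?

145.92 px

Margins: 2.5% × 768 = 19.2 px each, so content = 768 − 38.4 = 729.6 px.
729.6 / 5 = 145.92 px per column.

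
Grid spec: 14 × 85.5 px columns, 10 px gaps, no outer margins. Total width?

Summing: 1197 + 130 = 1327 px.

1327 px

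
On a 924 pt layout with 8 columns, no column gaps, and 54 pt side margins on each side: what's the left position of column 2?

Inside the margins: 924 − 108 = 816 pt.
8c = 816 → c = 102 pt.
Each column+gutter stride is 102 pt; 1 of them past the 54 pt margin is 54 + 102 = 156 pt.

156 pt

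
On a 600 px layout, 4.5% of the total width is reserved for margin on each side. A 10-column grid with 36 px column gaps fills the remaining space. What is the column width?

600 × (1 − 2·4.5%) = 600 × 91% = 546 px for the columns.
546 − 9·36 = 222; ÷10 gives c = 22.2 px.

22.2 px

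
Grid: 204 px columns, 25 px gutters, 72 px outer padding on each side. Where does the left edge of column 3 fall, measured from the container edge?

530 px

Before column 3: the margin + 2 columns + 2 gutters.
Offset = 72 + 2·(204 + 25) = 72 + 458 = 530 px.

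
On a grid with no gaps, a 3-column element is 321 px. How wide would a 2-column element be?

321 / 3 = 107 px per column.
2-column span = 2·107 = 214 px.

214 px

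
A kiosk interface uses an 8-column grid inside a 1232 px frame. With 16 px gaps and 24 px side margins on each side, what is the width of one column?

Content width = 1232 − 2·24 = 1184 px.
8c + 7·16 = 1184 → 8c = 1072 → c = 134 px.

134 px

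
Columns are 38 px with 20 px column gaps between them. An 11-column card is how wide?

Span of 11: 11·38 + 10·20 = 418 + 200 = 618 px.

618 px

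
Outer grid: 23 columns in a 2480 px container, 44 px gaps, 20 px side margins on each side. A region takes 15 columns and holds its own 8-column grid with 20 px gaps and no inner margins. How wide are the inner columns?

Outer content = 2480 − 2·20 = 2440 px.
Subtracting 22 gaps of 44 leaves 1472 for 23 columns, so c = 64 px.
15-column span = 15·64 + 14·44 = 1576 px.
1576 − 7·20 = 1436; ÷8 gives d = 179.5 px.

179.5 px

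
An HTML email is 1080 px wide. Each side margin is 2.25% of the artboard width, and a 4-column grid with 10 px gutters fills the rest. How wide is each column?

250.35 px

Each margin = 2.25% of 1080 = 24.3 px; content = 1080 − 2·24.3 = 1031.4 px.
1031.4 − 3·10 = 1001.4; ÷4 gives c = 250.35 px.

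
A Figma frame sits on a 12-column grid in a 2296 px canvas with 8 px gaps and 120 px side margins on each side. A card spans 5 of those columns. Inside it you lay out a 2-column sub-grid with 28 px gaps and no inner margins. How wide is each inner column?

412 px

Subtract both margins: 2296 − 2·120 = 2056 px.
Subtracting 11 gaps of 8 leaves 1968 for 12 columns, so c = 164 px.
Span of 5: 5·164 + 4·8 = 820 + 32 = 852 px.
2d + 1·28 = 852 → 2d = 824 → d = 412 px.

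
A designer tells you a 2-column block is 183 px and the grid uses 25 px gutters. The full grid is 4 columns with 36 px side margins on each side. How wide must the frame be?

183 − 1·25 = 158; ÷2 gives c = 79 px.
Adding margins, columns and gutters: 72 + 316 + 75 = 463 px.

463 px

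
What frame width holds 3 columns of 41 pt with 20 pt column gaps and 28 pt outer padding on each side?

219 pt

Frame = 2·28 + 3·41 + 2·20 = 56 + 123 + 40 = 219 pt.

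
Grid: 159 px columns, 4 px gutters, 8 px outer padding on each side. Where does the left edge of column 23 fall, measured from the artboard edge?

3594 px

Column 23 starts at margin + 22·(column + gutter) = 8 + 22·163 = 3594 px.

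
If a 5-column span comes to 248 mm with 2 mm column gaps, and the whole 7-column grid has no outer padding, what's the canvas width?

248 − 4·2 = 240; ÷5 gives c = 48 mm.
Total width: 7·48 + 6·2 = 348 mm.

348 mm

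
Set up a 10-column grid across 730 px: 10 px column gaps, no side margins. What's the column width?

10 columns + 9 column gaps: 10c + 9·10 = 730.
10c = 730 − 90 = 640, so c = 64 px.

64 px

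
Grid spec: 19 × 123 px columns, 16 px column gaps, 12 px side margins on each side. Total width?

Frame = 2·12 + 19·123 + 18·16 = 24 + 2337 + 288 = 2649 px.

2649 px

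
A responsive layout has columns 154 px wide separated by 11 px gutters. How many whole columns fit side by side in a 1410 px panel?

Each extra column adds 154 + 11 = 165 px.
(1410 + 11) / 165 = 8.61, so 8 columns fit.

8 columns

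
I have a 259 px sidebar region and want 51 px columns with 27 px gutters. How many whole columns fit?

3 columns: 3·51 + 2·27 = 207 px ≤ 259.
4 columns: 285 px > 259. So 3.

3 columns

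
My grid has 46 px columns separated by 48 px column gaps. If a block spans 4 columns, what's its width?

328 px

4 columns plus 3 column gaps: 184 + 144 = 328 px.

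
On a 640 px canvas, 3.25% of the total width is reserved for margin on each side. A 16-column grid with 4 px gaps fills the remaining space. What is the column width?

33.65 px

640 × (1 − 2·3.25%) = 640 × 93.5% = 598.4 px for the columns.
16 columns + 15 gaps: 16c + 15·4 = 598.4.
16c = 598.4 − 60 = 538.4, so c = 33.65 px.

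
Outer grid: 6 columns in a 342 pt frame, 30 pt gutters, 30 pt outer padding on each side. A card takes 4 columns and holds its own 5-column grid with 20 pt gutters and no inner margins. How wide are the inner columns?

Take off 60 pt of margins, leaving 282 pt.
6 columns + 5 gutters: 6c + 5·30 = 282.
6c = 282 − 150 = 132, so c = 22 pt.
4 columns plus 3 gutters: 88 + 90 = 178 pt.
5d + 4·20 = 178 → 5d = 98 → d = 19.6 pt.

19.6 pt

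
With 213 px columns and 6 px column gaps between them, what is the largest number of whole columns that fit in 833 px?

3 columns

3 columns: 3·213 + 2·6 = 651 px ≤ 833.
4 columns: 870 px > 833. So 3.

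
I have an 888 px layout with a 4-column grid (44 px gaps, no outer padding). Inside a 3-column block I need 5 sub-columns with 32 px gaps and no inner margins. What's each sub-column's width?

105.4 px

4 columns + 3 gaps: 4c + 3·44 = 888.
4c = 888 − 132 = 756, so c = 189 px.
3 columns plus 2 gaps: 567 + 88 = 655 px.
655 − 4·32 = 527; ÷5 gives d = 105.4 px.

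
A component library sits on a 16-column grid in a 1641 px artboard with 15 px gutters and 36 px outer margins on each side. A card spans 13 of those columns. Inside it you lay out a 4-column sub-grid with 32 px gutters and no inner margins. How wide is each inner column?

294 px

Subtract both margins: 1641 − 2·36 = 1569 px.
Subtracting 15 gutters of 15 leaves 1344 for 16 columns, so c = 84 px.
13 columns plus 12 gutters: 1092 + 180 = 1272 px.
4 columns + 3 gutters: 4d + 3·32 = 1272.
4d = 1272 − 96 = 1176, so d = 294 px.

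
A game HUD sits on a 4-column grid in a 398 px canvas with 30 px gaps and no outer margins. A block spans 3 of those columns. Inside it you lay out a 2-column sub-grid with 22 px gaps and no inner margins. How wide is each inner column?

134.5 px

4c + 3·30 = 398 → 4c = 308 → c = 77 px.
3 columns plus 2 gaps: 231 + 60 = 291 px.
Subtracting 1 gap of 22 leaves 269 for 2 columns, so d = 134.5 px.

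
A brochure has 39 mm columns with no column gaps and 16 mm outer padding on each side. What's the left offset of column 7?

250 mm

Column 7 starts at margin + 6·(column + gutter) = 16 + 6·39 = 250 mm.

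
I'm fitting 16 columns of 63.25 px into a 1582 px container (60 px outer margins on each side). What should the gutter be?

Subtract both margins: 1582 − 2·60 = 1462 px.
16 columns take 16·63.25 = 1012 px; remaining 450 splits into 15 gutters.
g = 450 / 15 = 30 px.

30 px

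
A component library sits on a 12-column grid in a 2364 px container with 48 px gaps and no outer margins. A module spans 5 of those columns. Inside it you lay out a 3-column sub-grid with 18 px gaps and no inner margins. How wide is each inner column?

307 px

12c + 11·48 = 2364 → 12c = 1836 → c = 153 px.
5-column span = 5·153 + 4·48 = 957 px.
3d + 2·18 = 957 → 3d = 921 → d = 307 px.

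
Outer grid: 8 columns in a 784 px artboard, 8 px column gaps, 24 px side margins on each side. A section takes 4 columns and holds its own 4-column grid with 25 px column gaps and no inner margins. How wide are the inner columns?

Subtract both margins: 784 − 2·24 = 736 px.
8 columns + 7 column gaps: 8c + 7·8 = 736.
8c = 736 − 56 = 680, so c = 85 px.
4 columns plus 3 column gaps: 340 + 24 = 364 px.
364 − 3·25 = 289; ÷4 gives d = 72.25 px.

72.25 px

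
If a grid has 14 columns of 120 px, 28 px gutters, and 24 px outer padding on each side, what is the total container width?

Adding margins, columns and gutters: 48 + 1680 + 364 = 2092 px.

2092 px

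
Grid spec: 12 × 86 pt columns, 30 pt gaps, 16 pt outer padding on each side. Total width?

Adding margins, columns and gutters: 32 + 1032 + 330 = 1394 pt.

1394 pt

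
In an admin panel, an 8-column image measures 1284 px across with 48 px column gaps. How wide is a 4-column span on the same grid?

1284 − 7·48 = 948; ÷8 gives c = 118.5 px.
4 columns plus 3 column gaps: 474 + 144 = 618 px.

618 px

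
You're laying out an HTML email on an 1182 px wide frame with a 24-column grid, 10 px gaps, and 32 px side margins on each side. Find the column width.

Inside the margins: 1182 − 64 = 1118 px.
24 columns + 23 gaps: 24c + 23·10 = 1118.
24c = 1118 − 230 = 888, so c = 37 px.

37 px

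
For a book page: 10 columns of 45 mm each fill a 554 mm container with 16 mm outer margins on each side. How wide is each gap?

Subtract both margins: 554 − 2·16 = 522 mm.
10 columns take 10·45 = 450 mm; remaining 72 splits into 9 gaps.
g = 72 / 9 = 8 mm.

8 mm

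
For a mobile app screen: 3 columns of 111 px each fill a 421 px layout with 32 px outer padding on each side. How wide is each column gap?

Content width = 421 − 2·32 = 357 px.
3 columns take 3·111 = 333 px; remaining 24 splits into 2 column gaps.
g = 24 / 2 = 12 px.

12 px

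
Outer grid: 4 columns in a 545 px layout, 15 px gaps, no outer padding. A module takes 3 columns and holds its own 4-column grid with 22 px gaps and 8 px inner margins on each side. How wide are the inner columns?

4c + 3·15 = 545 → 4c = 500 → c = 125 px.
3-column span = 3·125 + 2·15 = 405 px.
Inner content = 405 − 2·8 = 389 px.
389 − 3·22 = 323; ÷4 gives d = 80.75 px.

80.75 px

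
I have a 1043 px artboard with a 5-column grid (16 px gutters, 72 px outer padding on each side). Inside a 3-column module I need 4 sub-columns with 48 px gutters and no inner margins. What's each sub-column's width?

97.25 px

Take off 144 px of margins, leaving 899 px.
Subtracting 4 gutters of 16 leaves 835 for 5 columns, so c = 167 px.
3 columns plus 2 gutters: 501 + 32 = 533 px.
Subtracting 3 gutters of 48 leaves 389 for 4 columns, so d = 97.25 px.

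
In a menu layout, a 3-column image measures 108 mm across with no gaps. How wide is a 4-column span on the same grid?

3c = 108 → c = 36 mm.
With no gaps, 4 columns span 4·36 = 144 mm.

144 mm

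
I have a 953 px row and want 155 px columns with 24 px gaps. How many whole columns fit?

Each extra column adds 155 + 24 = 179 px.
(953 + 24) / 179 = 5.46, so 5 columns fit.

5 columns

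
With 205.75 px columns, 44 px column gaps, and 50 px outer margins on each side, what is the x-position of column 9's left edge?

Column 9 starts at margin + 8·(column + gutter) = 50 + 8·249.75 = 2048 px.

2048 px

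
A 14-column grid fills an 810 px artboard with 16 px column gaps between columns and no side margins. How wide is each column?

14 columns + 13 column gaps: 14c + 13·16 = 810.
14c = 810 − 208 = 602, so c = 43 px.

43 px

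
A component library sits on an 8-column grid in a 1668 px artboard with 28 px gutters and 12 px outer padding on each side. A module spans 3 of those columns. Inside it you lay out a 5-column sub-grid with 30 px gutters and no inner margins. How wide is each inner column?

Outer content = 1668 − 2·12 = 1644 px.
Subtracting 7 gutters of 28 leaves 1448 for 8 columns, so c = 181 px.
Span of 3: 3·181 + 2·28 = 543 + 56 = 599 px.
Subtracting 4 gutters of 30 leaves 479 for 5 columns, so d = 95.8 px.

95.8 px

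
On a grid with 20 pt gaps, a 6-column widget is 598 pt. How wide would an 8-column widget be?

804 pt

598 − 5·20 = 498; ÷6 gives c = 83 pt.
Span of 8: 8·83 + 7·20 = 664 + 140 = 804 pt.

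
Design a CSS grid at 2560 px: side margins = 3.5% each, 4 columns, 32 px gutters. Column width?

Margins: 3.5% × 2560 = 89.6 px each, so content = 2560 − 179.2 = 2380.8 px.
2380.8 − 3·32 = 2284.8; ÷4 gives c = 571.2 px.

571.2 px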